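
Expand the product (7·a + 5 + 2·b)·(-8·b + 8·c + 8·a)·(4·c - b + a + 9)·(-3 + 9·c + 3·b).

-1248·a·b·c - 1128·a·b·c² - 384·a·b²·c - 1392·a·b² + 72·a·b³ + 1920·a²·b - 24·a²·b·c - 288·a²·b² + 2400·a·b + 5664·a·c² + 2016·a·c³ + 4056·a²·c + 2520·a²·c² + 1128·a·c - 168·a³ + 504·a³·c + 168·a³·b - 1632·a² - 1992·b·c - 216·b·c² - 864·b²·c - 768·b² - 360·b³ + 1080·b + 2760·c² + 1440·c³ - 1080·c - 1080·a - 528·b²·c² - 96·b³·c + 48·b⁴ + 576·b·c³

(7·a + 5 + 2·b)·(-8·b + 8·c + 8·a)·(4·c - b + a + 9)·(-3 + 9·c + 3·b)
= (-56·a·b + 56·a·c + 56·a² - 40·b + 40·c + 40·a - 16·b² + 16·b·c + 16·a·b)·(4·c - b + a + 9)·(-3 + 9·c + 3·b)    [distributive law]
= (-40·a·b + 56·a·c + 56·a² - 40·b + 40·c + 40·a - 16·b² + 16·b·c)·(4·c - b + a + 9)·(-3 + 9·c + 3·b)    [combine like terms]
= (-160·a·b·c + 40·a·b² - 40·a²·b - 360·a·b + 224·a·c² - 56·a·b·c + 56·a²·c + 504·a·c + 224·a²·c - 56·a²·b + 56·a³ + 504·a² - 160·b·c + 40·b² - 40·a·b - 360·b + 160·c² - 40·b·c + 40·a·c + 360·c + 160·a·c - 40·a·b + 40·a² + 360·a - 64·b²·c + 16·b³ - 16·a·b² - 144·b² + 64·b·c² - 16·b²·c + 16·a·b·c + 144·b·c)·(-3 + 9·c + 3·b)    [distributive law]
= (-200·a·b·c + 24·a·b² - 96·a²·b - 440·a·b + 224·a·c² + 280·a²·c + 704·a·c + 56·a³ + 544·a² - 56·b·c - 104·b² - 360·b + 160·c² + 360·c + 360·a - 80·b²·c + 16·b³ + 64·b·c²)·(-3 + 9·c + 3·b)    [combine like terms]
= 600·a·b·c - 1800·a·b·c² - 600·a·b²·c - 72·a·b² + 216·a·b²·c + 72·a·b³ + 288·a²·b - 864·a²·b·c - 288·a²·b² + 1320·a·b - 3960·a·b·c - 1320·a·b² - 672·a·c² + 2016·a·c³ + 672·a·b·c² - 840·a²·c + 2520·a²·c² + 840·a²·b·c - 2112·a·c + 6336·a·c² + 2112·a·b·c - 168·a³ + 504·a³·c + 168·a³·b - 1632·a² + 4896·a²·c + 1632·a²·b + 168·b·c - 504·b·c² - 168·b²·c + 312·b² - 936·b²·c - 312·b³ + 1080·b - 3240·b·c - 1080·b² - 480·c² + 1440·c³ + 480·b·c² - 1080·c + 3240·c² + 1080·b·c - 1080·a + 3240·a·c + 1080·a·b + 240·b²·c - 720·b²·c² - 240·b³·c - 48·b³ + 144·b³·c + 48·b⁴ - 192·b·c² + 576·b·c³ + 192·b²·c²    [distributive law]
= -1248·a·b·c - 1128·a·b·c² - 384·a·b²·c - 1392·a·b² + 72·a·b³ + 1920·a²·b - 24·a²·b·c - 288·a²·b² + 2400·a·b + 5664·a·c² + 2016·a·c³ + 4056·a²·c + 2520·a²·c² + 1128·a·c - 168·a³ + 504·a³·c + 168·a³·b - 1632·a² - 1992·b·c - 216·b·c² - 864·b²·c - 768·b² - 360·b³ + 1080·b + 2760·c² + 1440·c³ - 1080·c - 1080·a - 528·b²·c² - 96·b³·c + 48·b⁴ + 576·b·c³    [combine like terms]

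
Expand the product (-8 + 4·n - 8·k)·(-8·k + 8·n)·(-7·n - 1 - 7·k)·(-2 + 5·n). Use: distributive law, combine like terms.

(-8 + 4·n - 8·k)·(-8·k + 8·n)·(-7·n - 1 - 7·k)·(-2 + 5·n)
= (64·k - 64·n - 32·k·n + 32·n² + 64·k² - 64·k·n)·(-7·n - 1 - 7·k)·(-2 + 5·n)    [distributive law]
= (64·k - 64·n - 96·k·n + 32·n² + 64·k²)·(-7·n - 1 - 7·k)·(-2 + 5·n)    [combine like terms]
= (-448·k·n - 64·k - 448·k² + 448·n² + 64·n + 448·k·n + 672·k·n² + 96·k·n + 672·k²·n - 224·n³ - 32·n² - 224·k·n² - 448·k²·n - 64·k² - 448·k³)·(-2 + 5·n)    [distributive law]
= (96·k·n - 64·k - 512·k² + 416·n² + 64·n + 448·k·n² + 224·k²·n - 224·n³ - 448·k³)·(-2 + 5·n)    [combine like terms]
= -192·k·n + 480·k·n² + 128·k - 320·k·n + 1024·k² - 2560·k²·n - 832·n² + 2080·n³ - 128·n + 320·n² - 896·k·n² + 2240·k·n³ - 448·k²·n + 1120·k²·n² + 448·n³ - 1120·n⁴ + 896·k³ - 2240·k³·n    [distributive law]
= -512·k·n - 416·k·n² + 128·k + 1024·k² - 3008·k²·n - 512·n² + 2528·n³ - 128·n + 2240·k·n³ + 1120·k²·n² - 1120·n⁴ + 896·k³ - 2240·k³·n    [combine like terms]

-512·k·n - 416·k·n² + 128·k + 1024·k² - 3008·k²·n - 512·n² + 2528·n³ - 128·n + 2240·k·n³ + 1120·k²·n² - 1120·n⁴ + 896·k³ - 2240·k³·n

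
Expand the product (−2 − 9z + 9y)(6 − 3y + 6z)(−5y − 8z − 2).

(−2 − 9z + 9y)(6 − 3y + 6z)(−5y − 8z − 2)
= (−12 + 6y − 12z − 54z + 27yz − 54z^2 + 54y − 27y^2 + 54yz)(−5y − 8z − 2)    [distributive law]
= (−12 + 60y − 66z + 81yz − 54z^2 − 27y^2)(−5y − 8z − 2)    [combine like terms]
= 60y + 96z + 24 − 300y^2 − 480yz − 120y + 330yz + 528z^2 + 132z − 405y^2z − 648yz^2 − 162yz + 270yz^2 + 432z^3 + 108z^2 + 135y^3 + 216y^2z + 54y^2    [distributive law]
= −60y + 228z + 24 − 246y^2 − 312yz + 636z^2 − 189y^2z − 378yz^2 + 432z^3 + 135y^3    [combine like terms]

−60y + 228z + 24 − 246y^2 − 312yz + 636z^2 − 189y^2z − 378yz^2 + 432z^3 + 135y^3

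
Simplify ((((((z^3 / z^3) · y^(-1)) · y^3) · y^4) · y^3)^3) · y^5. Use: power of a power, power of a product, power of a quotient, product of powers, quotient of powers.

y^32

((((((z^3 / z^3) · y^(-1)) · y^3) · y^4) · y^3)^3) · y^5
= ((((((z^3 / z^3) · y^(-1)) · y^3) · y^4)^3) · ((y^3)^3)) · y^5    [power of a product]
= ((((((z^3 / z^3) · y^(-1)) · y^3)^3) · ((y^4)^3)) · ((y^3)^3)) · y^5    [power of a product]
= ((((((z^3 / z^3) · y^(-1))^3) · ((y^3)^3)) · ((y^4)^3)) · ((y^3)^3)) · y^5    [power of a product]
= ((((((z^3 / z^3)^3) · ((y^(-1))^3)) · ((y^3)^3)) · ((y^4)^3)) · ((y^3)^3)) · y^5    [power of a product]
= (((((((z^3)^3) / ((z^3)^3)) · ((y^(-1))^3)) · ((y^3)^3)) · ((y^4)^3)) · ((y^3)^3)) · y^5    [power of a quotient]
= (((((z^9 / ((z^3)^3)) · ((y^(-1))^3)) · ((y^3)^3)) · ((y^4)^3)) · ((y^3)^3)) · y^5    [power of a power]
= (((((z^9 / z^9) · ((y^(-1))^3)) · ((y^3)^3)) · ((y^4)^3)) · ((y^3)^3)) · y^5    [power of a power]
= ((((z^0 · ((y^(-1))^3)) · ((y^3)^3)) · ((y^4)^3)) · ((y^3)^3)) · y^5    [quotient of powers]
= ((((z^0 · y^(-3)) · ((y^3)^3)) · ((y^4)^3)) · ((y^3)^3)) · y^5    [power of a power]
= ((((z^0 · y^(-3)) · y^9) · ((y^4)^3)) · ((y^3)^3)) · y^5    [power of a power]
= ((((z^0 · y^(-3)) · y^9) · y^12) · ((y^3)^3)) · y^5    [power of a power]
= ((((z^0 · y^(-3)) · y^9) · y^12) · y^9) · y^5    [power of a power]
= y^32    [product of powers]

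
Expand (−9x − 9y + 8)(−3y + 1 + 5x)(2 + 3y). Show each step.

57xy − 54xy^2 + 62x − 90x^2 − 135x^2y − 45y^2 + 81y^3 − 42y + 16

(−9x − 9y + 8)(−3y + 1 + 5x)(2 + 3y)
= (27xy − 9x − 45x^2 + 27y^2 − 9y − 45xy − 24y + 8 + 40x)(2 + 3y)    [distributive law]
= (−18xy + 31x − 45x^2 + 27y^2 − 33y + 8)(2 + 3y)    [combine like terms]
= −36xy − 54xy^2 + 62x + 93xy − 90x^2 − 135x^2y + 54y^2 + 81y^3 − 66y − 99y^2 + 16 + 24y    [distributive law]
= 57xy − 54xy^2 + 62x − 90x^2 − 135x^2y − 45y^2 + 81y^3 − 42y + 16    [combine like terms]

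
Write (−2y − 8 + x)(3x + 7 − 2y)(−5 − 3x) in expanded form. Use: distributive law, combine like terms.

(−2y − 8 + x)(3x + 7 − 2y)(−5 − 3x)
= (−6xy − 14y + 4y^2 − 24x − 56 + 16y + 3x^2 + 7x − 2xy)(−5 − 3x)    [distributive law]
= (−8xy + 2y + 4y^2 − 17x − 56 + 3x^2)(−5 − 3x)    [combine like terms]
= 40xy + 24x^2y − 10y − 6xy − 20y^2 − 12xy^2 + 85x + 51x^2 + 280 + 168x − 15x^2 − 9x^3    [distributive law]
= 34xy + 24x^2y − 10y − 20y^2 − 12xy^2 + 253x + 36x^2 + 280 − 9x^3    [combine like terms]

34xy + 24x^2y − 10y − 20y^2 − 12xy^2 + 253x + 36x^2 + 280 − 9x^3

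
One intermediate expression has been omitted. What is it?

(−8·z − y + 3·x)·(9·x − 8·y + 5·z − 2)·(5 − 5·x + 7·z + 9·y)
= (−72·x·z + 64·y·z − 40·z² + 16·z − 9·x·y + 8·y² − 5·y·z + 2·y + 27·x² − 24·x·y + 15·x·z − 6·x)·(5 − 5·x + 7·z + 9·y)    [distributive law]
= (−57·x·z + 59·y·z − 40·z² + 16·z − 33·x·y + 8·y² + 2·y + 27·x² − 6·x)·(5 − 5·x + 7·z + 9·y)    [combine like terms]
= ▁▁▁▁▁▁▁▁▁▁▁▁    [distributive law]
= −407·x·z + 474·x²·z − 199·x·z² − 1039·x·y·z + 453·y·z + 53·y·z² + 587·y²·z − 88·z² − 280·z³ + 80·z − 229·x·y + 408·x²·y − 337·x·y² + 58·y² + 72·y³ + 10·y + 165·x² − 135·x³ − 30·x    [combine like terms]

Applying distributive law to the line above:

−285·x·z + 285·x²·z − 399·x·z² − 513·x·y·z + 295·y·z − 295·x·y·z + 413·y·z² + 531·y²·z − 200·z² + 200·x·z² − 280·z³ − 360·y·z² + 80·z − 80·x·z + 112·z² + 144·y·z − 165·x·y + 165·x²·y − 231·x·y·z − 297·x·y² + 40·y² − 40·x·y² + 56·y²·z + 72·y³ + 10·y − 10·x·y + 14·y·z + 18·y² + 135·x² − 135·x³ + 189·x²·z + 243·x²·y − 30·x + 30·x² − 42·x·z − 54·x·y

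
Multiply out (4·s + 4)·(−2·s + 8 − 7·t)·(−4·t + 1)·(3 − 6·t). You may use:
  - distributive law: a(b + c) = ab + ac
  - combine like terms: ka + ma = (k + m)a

144·s²·t − 192·s²·t² − 24·s² − 516·s·t + 1080·s·t² + 72·s − 672·s·t³ − 660·t + 1272·t² + 96 − 672·t³

(4·s + 4)·(−2·s + 8 − 7·t)·(−4·t + 1)·(3 − 6·t)
= (−8·s² + 32·s − 28·s·t − 8·s + 32 − 28·t)·(−4·t + 1)·(3 − 6·t)    [distributive law]
= (−8·s² + 24·s − 28·s·t + 32 − 28·t)·(−4·t + 1)·(3 − 6·t)    [combine like terms]
= (32·s²·t − 8·s² − 96·s·t + 24·s + 112·s·t² − 28·s·t − 128·t + 32 + 112·t² − 28·t)·(3 − 6·t)    [distributive law]
= (32·s²·t − 8·s² − 124·s·t + 24·s + 112·s·t² − 156·t + 32 + 112·t²)·(3 − 6·t)    [combine like terms]
= 96·s²·t − 192·s²·t² − 24·s² + 48·s²·t − 372·s·t + 744·s·t² + 72·s − 144·s·t + 336·s·t² − 672·s·t³ − 468·t + 936·t² + 96 − 192·t + 336·t² − 672·t³    [distributive law]
= 144·s²·t − 192·s²·t² − 24·s² − 516·s·t + 1080·s·t² + 72·s − 672·s·t³ − 660·t + 1272·t² + 96 − 672·t³    [combine like terms]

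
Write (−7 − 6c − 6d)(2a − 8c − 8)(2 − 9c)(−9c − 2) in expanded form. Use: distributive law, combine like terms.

48ac + 56a − 1134ac^2 + 4344c^2 − 416c + 8424c^3 − 224 − 972ac^3 + 3888c^4 + 48ad − 972ac^2d + 3888c^2d − 192cd + 3888c^3d − 192d

(−7 − 6c − 6d)(2a − 8c − 8)(2 − 9c)(−9c − 2)
= (−14a + 56c + 56 − 12ac + 48c^2 + 48c − 12ad + 48cd + 48d)(2 − 9c)(−9c − 2)    [distributive law]
= (−14a + 104c + 56 − 12ac + 48c^2 − 12ad + 48cd + 48d)(2 − 9c)(−9c − 2)    [combine like terms]
= (−28a + 126ac + 208c − 936c^2 + 112 − 504c − 24ac + 108ac^2 + 96c^2 − 432c^3 − 24ad + 108acd + 96cd − 432c^2d + 96d − 432cd)(−9c − 2)    [distributive law]
= (−28a + 102ac − 296c − 840c^2 + 112 + 108ac^2 − 432c^3 − 24ad + 108acd − 336cd − 432c^2d + 96d)(−9c − 2)    [combine like terms]
= 252ac + 56a − 918ac^2 − 204ac + 2664c^2 + 592c + 7560c^3 + 1680c^2 − 1008c − 224 − 972ac^3 − 216ac^2 + 3888c^4 + 864c^3 + 216acd + 48ad − 972ac^2d − 216acd + 3024c^2d + 672cd + 3888c^3d + 864c^2d − 864cd − 192d    [distributive law]
= 48ac + 56a − 1134ac^2 + 4344c^2 − 416c + 8424c^3 − 224 − 972ac^3 + 3888c^4 + 48ad − 972ac^2d + 3888c^2d − 192cd + 3888c^3d − 192d    [combine like terms]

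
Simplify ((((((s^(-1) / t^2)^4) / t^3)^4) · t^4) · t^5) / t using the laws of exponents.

((((((s^(-1) / t^2)^4) / t^3)^4) · t^4) · t^5) / t
= ((((((s^(-1) / t^2)^4)^4) / ((t^3)^4)) · t^4) · t^5) / t    [power of a quotient]
= (((((s^(-1) / t^2)^16) / ((t^3)^4)) · t^4) · t^5) / t    [power of a power]
= ((((((s^(-1))^16) / ((t^2)^16)) / ((t^3)^4)) · t^4) · t^5) / t    [power of a quotient]
= ((((s^(-16) / ((t^2)^16)) / ((t^3)^4)) · t^4) · t^5) / t    [power of a power]
= ((((s^(-16) / t^32) / ((t^3)^4)) · t^4) · t^5) / t    [power of a power]
= ((((s^(-16) / t^32) / t^12) · t^4) · t^5) / t    [power of a power]
= s^(-16)t^(-36)    [quotient of powers; product of powers]

s^(-16)t^(-36)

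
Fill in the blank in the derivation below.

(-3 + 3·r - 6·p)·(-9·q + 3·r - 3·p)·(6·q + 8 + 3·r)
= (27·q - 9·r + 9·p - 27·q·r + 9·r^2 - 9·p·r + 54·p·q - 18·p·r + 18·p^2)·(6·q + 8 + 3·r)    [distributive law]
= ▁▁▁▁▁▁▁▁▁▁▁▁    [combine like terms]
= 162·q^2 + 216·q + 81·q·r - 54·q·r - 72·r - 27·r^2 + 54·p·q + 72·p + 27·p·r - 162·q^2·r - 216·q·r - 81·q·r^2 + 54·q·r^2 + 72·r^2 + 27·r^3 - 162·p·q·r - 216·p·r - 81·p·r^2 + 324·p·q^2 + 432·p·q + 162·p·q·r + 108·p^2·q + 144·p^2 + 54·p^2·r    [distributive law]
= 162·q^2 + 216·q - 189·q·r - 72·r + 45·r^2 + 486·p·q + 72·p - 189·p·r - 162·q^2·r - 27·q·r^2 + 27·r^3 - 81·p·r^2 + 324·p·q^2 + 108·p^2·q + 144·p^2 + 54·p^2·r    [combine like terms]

By combine like terms:

(27·q - 9·r + 9·p - 27·q·r + 9·r^2 - 27·p·r + 54·p·q + 18·p^2)·(6·q + 8 + 3·r)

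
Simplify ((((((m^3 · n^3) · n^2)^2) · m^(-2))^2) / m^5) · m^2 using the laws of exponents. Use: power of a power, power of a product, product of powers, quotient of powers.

((((((m^3 · n^3) · n^2)^2) · m^(-2))^2) / m^5) · m^2
= ((((((m^3 · n^3) · n^2)^2)^2) · ((m^(-2))^2)) / m^5) · m^2    [power of a product]
= (((((m^3 · n^3) · n^2)^4) · ((m^(-2))^2)) / m^5) · m^2    [power of a power]
= (((((m^3 · n^3)^4) · ((n^2)^4)) · ((m^(-2))^2)) / m^5) · m^2    [power of a product]
= ((((((m^3)^4) · ((n^3)^4)) · ((n^2)^4)) · ((m^(-2))^2)) / m^5) · m^2    [power of a product]
= ((((m^12 · ((n^3)^4)) · ((n^2)^4)) · ((m^(-2))^2)) / m^5) · m^2    [power of a power]
= ((((m^12 · n^12) · ((n^2)^4)) · ((m^(-2))^2)) / m^5) · m^2    [power of a power]
= ((((m^12 · n^12) · n^8) · ((m^(-2))^2)) / m^5) · m^2    [power of a power]
= ((((m^12 · n^12) · n^8) · m^(-4)) / m^5) · m^2    [power of a power]
= m^5·n^20    [quotient of powers; product of powers]

m^5·n^20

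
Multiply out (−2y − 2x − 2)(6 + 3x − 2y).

(−2y − 2x − 2)(6 + 3x − 2y)
= −12y − 6xy + 4y^2 − 12x − 6x^2 + 4xy − 12 − 6x + 4y    [distributive law]
= −8y − 2xy + 4y^2 − 18x − 6x^2 − 12    [combine like terms]

−8y − 2xy + 4y^2 − 18x − 6x^2 − 12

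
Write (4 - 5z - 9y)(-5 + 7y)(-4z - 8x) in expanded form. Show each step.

(4 - 5z - 9y)(-5 + 7y)(-4z - 8x)
= (-20 + 28y + 25z - 35yz + 45y - 63y^2)(-4z - 8x)    [distributive law]
= (-20 + 73y + 25z - 35yz - 63y^2)(-4z - 8x)    [combine like terms]
= 80z + 160x - 292yz - 584xy - 100z^2 - 200xz + 140yz^2 + 280xyz + 252y^2z + 504xy^2    [distributive law]

80z + 160x - 292yz - 584xy - 100z^2 - 200xz + 140yz^2 + 280xyz + 252y^2z + 504xy^2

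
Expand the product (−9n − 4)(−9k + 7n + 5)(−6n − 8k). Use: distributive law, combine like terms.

18kn^2 − 648k^2n + 378n^3 + 438n^2 + 368kn − 288k^2 + 120n + 160k

(−9n − 4)(−9k + 7n + 5)(−6n − 8k)
= (81kn − 63n^2 − 45n + 36k − 28n − 20)(−6n − 8k)    [distributive law]
= (81kn − 63n^2 − 73n + 36k − 20)(−6n − 8k)    [combine like terms]
= −486kn^2 − 648k^2n + 378n^3 + 504kn^2 + 438n^2 + 584kn − 216kn − 288k^2 + 120n + 160k    [distributive law]
= 18kn^2 − 648k^2n + 378n^3 + 438n^2 + 368kn − 288k^2 + 120n + 160k    [combine like terms]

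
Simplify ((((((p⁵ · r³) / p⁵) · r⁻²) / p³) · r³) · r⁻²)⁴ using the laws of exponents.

p⁻¹²r⁸

((((((p⁵ · r³) / p⁵) · r⁻²) / p³) · r³) · r⁻²)⁴
= ((((((p⁵ · r³) / p⁵) · r⁻²) / p³) · r³)⁴) · ((r⁻²)⁴)    [power of a product]
= ((((((p⁵ · r³) / p⁵) · r⁻²) / p³)⁴) · ((r³)⁴)) · ((r⁻²)⁴)    [power of a product]
= ((((((p⁵ · r³) / p⁵) · r⁻²)⁴) / ((p³)⁴)) · ((r³)⁴)) · ((r⁻²)⁴)    [power of a quotient]
= ((((((p⁵ · r³) / p⁵)⁴) · ((r⁻²)⁴)) / ((p³)⁴)) · ((r³)⁴)) · ((r⁻²)⁴)    [power of a product]
= ((((((p⁵ · r³)⁴) / ((p⁵)⁴)) · ((r⁻²)⁴)) / ((p³)⁴)) · ((r³)⁴)) · ((r⁻²)⁴)    [power of a quotient]
= (((((((p⁵)⁴) · ((r³)⁴)) / ((p⁵)⁴)) · ((r⁻²)⁴)) / ((p³)⁴)) · ((r³)⁴)) · ((r⁻²)⁴)    [power of a product]
= (((((p²⁰ · ((r³)⁴)) / ((p⁵)⁴)) · ((r⁻²)⁴)) / ((p³)⁴)) · ((r³)⁴)) · ((r⁻²)⁴)    [power of a power]
= (((((p²⁰ · r¹²) / ((p⁵)⁴)) · ((r⁻²)⁴)) / ((p³)⁴)) · ((r³)⁴)) · ((r⁻²)⁴)    [power of a power]
= (((((p²⁰ · r¹²) / p²⁰) · ((r⁻²)⁴)) / ((p³)⁴)) · ((r³)⁴)) · ((r⁻²)⁴)    [power of a power]
= (((((p²⁰ · r¹²) / p²⁰) · r⁻⁸) / ((p³)⁴)) · ((r³)⁴)) · ((r⁻²)⁴)    [power of a power]
= (((((p²⁰ · r¹²) / p²⁰) · r⁻⁸) / p¹²) · ((r³)⁴)) · ((r⁻²)⁴)    [power of a power]
= (((((p²⁰ · r¹²) / p²⁰) · r⁻⁸) / p¹²) · r¹²) · ((r⁻²)⁴)    [power of a power]
= (((((p²⁰ · r¹²) / p²⁰) · r⁻⁸) / p¹²) · r¹²) · r⁻⁸    [power of a power]
= p⁻¹²r⁸    [quotient of powers; product of powers]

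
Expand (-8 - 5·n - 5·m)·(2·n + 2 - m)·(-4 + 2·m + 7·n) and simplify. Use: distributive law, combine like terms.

(-8 - 5·n - 5·m)·(2·n + 2 - m)·(-4 + 2·m + 7·n)
= (-16·n - 16 + 8·m - 10·n^2 - 10·n + 5·m·n - 10·m·n - 10·m + 5·m^2)·(-4 + 2·m + 7·n)    [distributive law]
= (-26·n - 16 - 2·m - 10·n^2 - 5·m·n + 5·m^2)·(-4 + 2·m + 7·n)    [combine like terms]
= 104·n - 52·m·n - 182·n^2 + 64 - 32·m - 112·n + 8·m - 4·m^2 - 14·m·n + 40·n^2 - 20·m·n^2 - 70·n^3 + 20·m·n - 10·m^2·n - 35·m·n^2 - 20·m^2 + 10·m^3 + 35·m^2·n    [distributive law]
= -8·n - 46·m·n - 142·n^2 + 64 - 24·m - 24·m^2 - 55·m·n^2 - 70·n^3 + 25·m^2·n + 10·m^3    [combine like terms]

-8·n - 46·m·n - 142·n^2 + 64 - 24·m - 24·m^2 - 55·m·n^2 - 70·n^3 + 25·m^2·n + 10·m^3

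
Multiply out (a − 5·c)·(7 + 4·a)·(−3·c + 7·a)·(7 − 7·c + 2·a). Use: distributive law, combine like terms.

(a − 5·c)·(7 + 4·a)·(−3·c + 7·a)·(7 − 7·c + 2·a)
= (7·a + 4·a^2 − 35·c − 20·a·c)·(−3·c + 7·a)·(7 − 7·c + 2·a)    [distributive law]
= (−21·a·c + 49·a^2 − 12·a^2·c + 28·a^3 + 105·c^2 − 245·a·c + 60·a·c^2 − 140·a^2·c)·(7 − 7·c + 2·a)    [distributive law]
= (−266·a·c + 49·a^2 − 152·a^2·c + 28·a^3 + 105·c^2 + 60·a·c^2)·(7 − 7·c + 2·a)    [combine like terms]
= −1862·a·c + 1862·a·c^2 − 532·a^2·c + 343·a^2 − 343·a^2·c + 98·a^3 − 1064·a^2·c + 1064·a^2·c^2 − 304·a^3·c + 196·a^3 − 196·a^3·c + 56·a^4 + 735·c^2 − 735·c^3 + 210·a·c^2 + 420·a·c^2 − 420·a·c^3 + 120·a^2·c^2    [distributive law]
= −1862·a·c + 2492·a·c^2 − 1939·a^2·c + 343·a^2 + 294·a^3 + 1184·a^2·c^2 − 500·a^3·c + 56·a^4 + 735·c^2 − 735·c^3 − 420·a·c^3    [combine like terms]

−1862·a·c + 2492·a·c^2 − 1939·a^2·c + 343·a^2 + 294·a^3 + 1184·a^2·c^2 − 500·a^3·c + 56·a^4 + 735·c^2 − 735·c^3 − 420·a·c^3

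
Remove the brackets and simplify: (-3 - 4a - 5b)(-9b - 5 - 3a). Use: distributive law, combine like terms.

52b + 15 + 29a + 51ab + 12a^2 + 45b^2

(-3 - 4a - 5b)(-9b - 5 - 3a)
= 27b + 15 + 9a + 36ab + 20a + 12a^2 + 45b^2 + 25b + 15ab    [distributive law]
= 52b + 15 + 29a + 51ab + 12a^2 + 45b^2    [combine like terms]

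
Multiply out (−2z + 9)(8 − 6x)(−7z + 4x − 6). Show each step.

112z² + 242xz − 408z − 84xz² + 48x²z + 612x − 432 − 216x²

(−2z + 9)(8 − 6x)(−7z + 4x − 6)
= (−16z + 12xz + 72 − 54x)(−7z + 4x − 6)    [distributive law]
= 112z² − 64xz + 96z − 84xz² + 48x²z − 72xz − 504z + 288x − 432 + 378xz − 216x² + 324x    [distributive law]
= 112z² + 242xz − 408z − 84xz² + 48x²z + 612x − 432 − 216x²    [combine like terms]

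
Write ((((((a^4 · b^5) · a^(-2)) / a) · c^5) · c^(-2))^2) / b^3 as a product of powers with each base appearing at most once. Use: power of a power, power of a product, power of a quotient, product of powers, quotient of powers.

a^2b^7c^6

((((((a^4 · b^5) · a^(-2)) / a) · c^5) · c^(-2))^2) / b^3
= ((((((a^4 · b^5) · a^(-2)) / a) · c^5)^2) · ((c^(-2))^2)) / b^3    [power of a product]
= ((((((a^4 · b^5) · a^(-2)) / a)^2) · ((c^5)^2)) · ((c^(-2))^2)) / b^3    [power of a product]
= ((((((a^4 · b^5) · a^(-2))^2) / (a^2)) · ((c^5)^2)) · ((c^(-2))^2)) / b^3    [power of a quotient]
= ((((((a^4 · b^5)^2) · ((a^(-2))^2)) / (a^2)) · ((c^5)^2)) · ((c^(-2))^2)) / b^3    [power of a product]
= (((((((a^4)^2) · ((b^5)^2)) · ((a^(-2))^2)) / (a^2)) · ((c^5)^2)) · ((c^(-2))^2)) / b^3    [power of a product]
= (((((a^8 · ((b^5)^2)) · ((a^(-2))^2)) / (a^2)) · ((c^5)^2)) · ((c^(-2))^2)) / b^3    [power of a power]
= (((((a^8 · b^10) · ((a^(-2))^2)) / (a^2)) · ((c^5)^2)) · ((c^(-2))^2)) / b^3    [power of a power]
= (((((a^8 · b^10) · a^(-4)) / (a^2)) · ((c^5)^2)) · ((c^(-2))^2)) / b^3    [power of a power]
= (((((a^8 · b^10) · a^(-4)) / a^2) · c^10) · ((c^(-2))^2)) / b^3    [power of a power]
= (((((a^8 · b^10) · a^(-4)) / a^2) · c^10) · c^(-4)) / b^3    [power of a power]
= a^2b^7c^6    [quotient of powers; product of powers]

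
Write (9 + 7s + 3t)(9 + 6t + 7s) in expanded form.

(9 + 7s + 3t)(9 + 6t + 7s)
= 81 + 54t + 63s + 63s + 42st + 49s^2 + 27t + 18t^2 + 21st    [distributive law]
= 81 + 81t + 126s + 63st + 49s^2 + 18t^2    [combine like terms]

81 + 81t + 126s + 63st + 49s^2 + 18t^2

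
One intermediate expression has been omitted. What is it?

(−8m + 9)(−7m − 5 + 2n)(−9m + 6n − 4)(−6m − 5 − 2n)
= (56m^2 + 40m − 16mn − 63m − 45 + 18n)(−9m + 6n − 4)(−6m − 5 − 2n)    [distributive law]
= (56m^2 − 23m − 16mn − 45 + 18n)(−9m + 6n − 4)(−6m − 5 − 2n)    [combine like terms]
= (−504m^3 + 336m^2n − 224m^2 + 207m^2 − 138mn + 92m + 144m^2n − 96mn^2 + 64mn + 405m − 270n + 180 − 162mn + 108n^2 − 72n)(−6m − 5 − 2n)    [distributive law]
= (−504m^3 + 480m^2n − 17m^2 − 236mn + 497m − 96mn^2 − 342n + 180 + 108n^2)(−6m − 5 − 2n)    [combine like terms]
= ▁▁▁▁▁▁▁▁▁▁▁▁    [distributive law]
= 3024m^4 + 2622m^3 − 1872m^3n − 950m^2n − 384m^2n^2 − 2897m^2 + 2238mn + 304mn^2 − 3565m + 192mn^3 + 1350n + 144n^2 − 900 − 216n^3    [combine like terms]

By distributive law:

3024m^4 + 2520m^3 + 1008m^3n − 2880m^3n − 2400m^2n − 960m^2n^2 + 102m^3 + 85m^2 + 34m^2n + 1416m^2n + 1180mn + 472mn^2 − 2982m^2 − 2485m − 994mn + 576m^2n^2 + 480mn^2 + 192mn^3 + 2052mn + 1710n + 684n^2 − 1080m − 900 − 360n − 648mn^2 − 540n^2 − 216n^3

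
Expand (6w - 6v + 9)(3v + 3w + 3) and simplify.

(6w - 6v + 9)(3v + 3w + 3)
= 18vw + 18w^2 + 18w - 18v^2 - 18vw - 18v + 27v + 27w + 27    [distributive law]
= 18w^2 + 45w - 18v^2 + 9v + 27    [combine like terms]

18w^2 + 45w - 18v^2 + 9v + 27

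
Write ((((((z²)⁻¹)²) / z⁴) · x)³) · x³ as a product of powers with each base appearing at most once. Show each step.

((((((z²)⁻¹)²) / z⁴) · x)³) · x³
= ((((((z²)⁻¹)²) / z⁴)³) · (x³)) · x³    [power of a product]
= ((((((z²)⁻¹)²)³) / ((z⁴)³)) · (x³)) · x³    [power of a quotient]
= (((((z²)⁻¹)⁶) / ((z⁴)³)) · (x³)) · x³    [power of a power]
= ((((z²)⁻⁶) / ((z⁴)³)) · (x³)) · x³    [power of a power]
= ((z⁻¹² / ((z⁴)³)) · (x³)) · x³    [power of a power]
= ((z⁻¹² / z¹²) · (x³)) · x³    [power of a power]
= (z⁻²⁴ · (x³)) · x³    [quotient of powers]
= x⁶z⁻²⁴    [product of powers]

x⁶z⁻²⁴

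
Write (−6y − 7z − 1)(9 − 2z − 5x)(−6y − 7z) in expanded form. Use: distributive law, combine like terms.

324y² + 744yz − 72y²z − 168yz² − 180xy² − 420xyz + 427z² − 98z³ − 245xz² + 54y + 63z − 30xy − 35xz

(−6y − 7z − 1)(9 − 2z − 5x)(−6y − 7z)
= (−54y + 12yz + 30xy − 63z + 14z² + 35xz − 9 + 2z + 5x)(−6y − 7z)    [distributive law]
= (−54y + 12yz + 30xy − 61z + 14z² + 35xz − 9 + 5x)(−6y − 7z)    [combine like terms]
= 324y² + 378yz − 72y²z − 84yz² − 180xy² − 210xyz + 366yz + 427z² − 84yz² − 98z³ − 210xyz − 245xz² + 54y + 63z − 30xy − 35xz    [distributive law]
= 324y² + 744yz − 72y²z − 168yz² − 180xy² − 420xyz + 427z² − 98z³ − 245xz² + 54y + 63z − 30xy − 35xz    [combine like terms]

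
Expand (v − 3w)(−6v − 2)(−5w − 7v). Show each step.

(v − 3w)(−6v − 2)(−5w − 7v)
= (−6v^2 − 2v + 18vw + 6w)(−5w − 7v)    [distributive law]
= 30v^2w + 42v^3 + 10vw + 14v^2 − 90vw^2 − 126v^2w − 30w^2 − 42vw    [distributive law]
= −96v^2w + 42v^3 − 32vw + 14v^2 − 90vw^2 − 30w^2    [combine like terms]

−96v^2w + 42v^3 − 32vw + 14v^2 − 90vw^2 − 30w^2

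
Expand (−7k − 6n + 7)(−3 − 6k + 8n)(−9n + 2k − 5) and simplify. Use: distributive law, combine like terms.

437kn − 252k^2 + 63k − 418k^2n + 84k^3 + 84kn^2 − 426n^2 − 181n + 432n^3 + 105

(−7k − 6n + 7)(−3 − 6k + 8n)(−9n + 2k − 5)
= (21k + 42k^2 − 56kn + 18n + 36kn − 48n^2 − 21 − 42k + 56n)(−9n + 2k − 5)    [distributive law]
= (−21k + 42k^2 − 20kn + 74n − 48n^2 − 21)(−9n + 2k − 5)    [combine like terms]
= 189kn − 42k^2 + 105k − 378k^2n + 84k^3 − 210k^2 + 180kn^2 − 40k^2n + 100kn − 666n^2 + 148kn − 370n + 432n^3 − 96kn^2 + 240n^2 + 189n − 42k + 105    [distributive law]
= 437kn − 252k^2 + 63k − 418k^2n + 84k^3 + 84kn^2 − 426n^2 − 181n + 432n^3 + 105    [combine like terms]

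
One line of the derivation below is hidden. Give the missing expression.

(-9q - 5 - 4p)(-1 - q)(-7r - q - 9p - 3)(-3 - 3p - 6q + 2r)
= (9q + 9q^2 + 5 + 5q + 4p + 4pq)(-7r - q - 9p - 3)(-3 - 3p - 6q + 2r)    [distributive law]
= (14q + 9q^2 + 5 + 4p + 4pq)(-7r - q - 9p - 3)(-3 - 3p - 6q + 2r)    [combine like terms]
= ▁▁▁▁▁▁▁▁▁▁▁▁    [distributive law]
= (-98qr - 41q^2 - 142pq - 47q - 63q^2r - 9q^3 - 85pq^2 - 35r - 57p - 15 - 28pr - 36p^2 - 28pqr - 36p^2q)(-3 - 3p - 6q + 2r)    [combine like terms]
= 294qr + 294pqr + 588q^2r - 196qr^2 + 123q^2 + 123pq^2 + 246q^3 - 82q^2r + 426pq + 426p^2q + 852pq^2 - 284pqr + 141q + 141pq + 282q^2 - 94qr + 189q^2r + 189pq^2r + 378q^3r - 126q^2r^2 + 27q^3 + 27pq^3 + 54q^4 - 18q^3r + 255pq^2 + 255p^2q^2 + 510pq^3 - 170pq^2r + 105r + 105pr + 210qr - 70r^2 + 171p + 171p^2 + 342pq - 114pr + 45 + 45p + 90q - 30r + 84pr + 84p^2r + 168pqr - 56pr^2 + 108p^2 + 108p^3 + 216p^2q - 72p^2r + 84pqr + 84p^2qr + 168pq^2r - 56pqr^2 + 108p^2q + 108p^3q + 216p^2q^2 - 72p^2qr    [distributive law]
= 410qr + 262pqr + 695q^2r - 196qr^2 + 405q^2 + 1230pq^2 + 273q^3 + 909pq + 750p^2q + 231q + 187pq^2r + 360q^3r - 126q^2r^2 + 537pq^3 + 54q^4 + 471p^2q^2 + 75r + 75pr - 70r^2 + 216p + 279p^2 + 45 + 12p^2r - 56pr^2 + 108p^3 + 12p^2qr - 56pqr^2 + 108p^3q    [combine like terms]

After distributive law, the bracketed line is:

(-98qr - 14q^2 - 126pq - 42q - 63q^2r - 9q^3 - 81pq^2 - 27q^2 - 35r - 5q - 45p - 15 - 28pr - 4pq - 36p^2 - 12p - 28pqr - 4pq^2 - 36p^2q - 12pq)(-3 - 3p - 6q + 2r)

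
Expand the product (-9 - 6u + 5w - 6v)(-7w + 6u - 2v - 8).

23w - 6u + 66v + 72 + 72uw - 36u^2 - 24uv - 35w^2 + 32vw + 12v^2

(-9 - 6u + 5w - 6v)(-7w + 6u - 2v - 8)
= 63w - 54u + 18v + 72 + 42uw - 36u^2 + 12uv + 48u - 35w^2 + 30uw - 10vw - 40w + 42vw - 36uv + 12v^2 + 48v    [distributive law]
= 23w - 6u + 66v + 72 + 72uw - 36u^2 - 24uv - 35w^2 + 32vw + 12v^2    [combine like terms]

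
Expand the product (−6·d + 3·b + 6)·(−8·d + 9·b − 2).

48·d² − 78·b·d − 36·d + 27·b² + 48·b − 12

(−6·d + 3·b + 6)·(−8·d + 9·b − 2)
= 48·d² − 54·b·d + 12·d − 24·b·d + 27·b² − 6·b − 48·d + 54·b − 12    [distributive law]
= 48·d² − 78·b·d − 36·d + 27·b² + 48·b − 12    [combine like terms]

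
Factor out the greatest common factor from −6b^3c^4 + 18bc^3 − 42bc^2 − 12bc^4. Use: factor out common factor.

6bc^2(−b^2c^2 + 3c − 7 − 2c^2)

−6b^3c^4 + 18bc^3 − 42bc^2 − 12bc^4
= 6(−b^3c^4 + 3bc^3 − 7bc^2 − 2bc^4)    [factor out 6]
= 6bc^2(−b^2c^2 + 3c − 7 − 2c^2)    [factor out bc^2]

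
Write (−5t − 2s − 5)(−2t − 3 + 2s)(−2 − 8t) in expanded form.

(−5t − 2s − 5)(−2t − 3 + 2s)(−2 − 8t)
= (10t² + 15t − 10st + 4st + 6s − 4s² + 10t + 15 − 10s)(−2 − 8t)    [distributive law]
= (10t² + 25t − 6st − 4s − 4s² + 15)(−2 − 8t)    [combine like terms]
= −20t² − 80t³ − 50t − 200t² + 12st + 48st² + 8s + 32st + 8s² + 32s²t − 30 − 120t    [distributive law]
= −220t² − 80t³ − 170t + 44st + 48st² + 8s + 8s² + 32s²t − 30    [combine like terms]

−220t² − 80t³ − 170t + 44st + 48st² + 8s + 8s² + 32s²t − 30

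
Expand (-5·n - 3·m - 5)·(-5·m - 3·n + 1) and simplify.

(-5·n - 3·m - 5)·(-5·m - 3·n + 1)
= 25·m·n + 15·n^2 - 5·n + 15·m^2 + 9·m·n - 3·m + 25·m + 15·n - 5    [distributive law]
= 34·m·n + 15·n^2 + 10·n + 15·m^2 + 22·m - 5    [combine like terms]

34·m·n + 15·n^2 + 10·n + 15·m^2 + 22·m - 5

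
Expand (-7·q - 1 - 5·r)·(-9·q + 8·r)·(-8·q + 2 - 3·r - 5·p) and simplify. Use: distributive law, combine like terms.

(-7·q - 1 - 5·r)·(-9·q + 8·r)·(-8·q + 2 - 3·r - 5·p)
= (63·q² - 56·q·r + 9·q - 8·r + 45·q·r - 40·r²)·(-8·q + 2 - 3·r - 5·p)    [distributive law]
= (63·q² - 11·q·r + 9·q - 8·r - 40·r²)·(-8·q + 2 - 3·r - 5·p)    [combine like terms]
= -504·q³ + 126·q² - 189·q²·r - 315·p·q² + 88·q²·r - 22·q·r + 33·q·r² + 55·p·q·r - 72·q² + 18·q - 27·q·r - 45·p·q + 64·q·r - 16·r + 24·r² + 40·p·r + 320·q·r² - 80·r² + 120·r³ + 200·p·r²    [distributive law]
= -504·q³ + 54·q² - 101·q²·r - 315·p·q² + 15·q·r + 353·q·r² + 55·p·q·r + 18·q - 45·p·q - 16·r - 56·r² + 40·p·r + 120·r³ + 200·p·r²    [combine like terms]

-504·q³ + 54·q² - 101·q²·r - 315·p·q² + 15·q·r + 353·q·r² + 55·p·q·r + 18·q - 45·p·q - 16·r - 56·r² + 40·p·r + 120·r³ + 200·p·r²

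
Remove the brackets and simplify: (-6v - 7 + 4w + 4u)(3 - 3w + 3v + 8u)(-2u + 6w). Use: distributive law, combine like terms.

78uv - 234vw - 276uvw + 180vw² + 36uv² - 108v²w + 72u²v + 42u - 126w - 330uw + 198w² + 88u² + 144uw² - 72w³ + 152u²w - 64u³

(-6v - 7 + 4w + 4u)(3 - 3w + 3v + 8u)(-2u + 6w)
= (-18v + 18vw - 18v² - 48uv - 21 + 21w - 21v - 56u + 12w - 12w² + 12vw + 32uw + 12u - 12uw + 12uv + 32u²)(-2u + 6w)    [distributive law]
= (-39v + 30vw - 18v² - 36uv - 21 + 33w - 44u - 12w² + 20uw + 32u²)(-2u + 6w)    [combine like terms]
= 78uv - 234vw - 60uvw + 180vw² + 36uv² - 108v²w + 72u²v - 216uvw + 42u - 126w - 66uw + 198w² + 88u² - 264uw + 24uw² - 72w³ - 40u²w + 120uw² - 64u³ + 192u²w    [distributive law]
= 78uv - 234vw - 276uvw + 180vw² + 36uv² - 108v²w + 72u²v + 42u - 126w - 330uw + 198w² + 88u² + 144uw² - 72w³ + 152u²w - 64u³    [combine like terms]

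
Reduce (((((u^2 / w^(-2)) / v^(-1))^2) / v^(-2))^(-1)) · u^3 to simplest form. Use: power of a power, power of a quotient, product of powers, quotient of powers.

u^(-1)v^(-4)w^(-4)

(((((u^2 / w^(-2)) / v^(-1))^2) / v^(-2))^(-1)) · u^3
= (((((u^2 / w^(-2)) / v^(-1))^2)^(-1)) / ((v^(-2))^(-1))) · u^3    [power of a quotient]
= ((((u^2 / w^(-2)) / v^(-1))^(-2)) / ((v^(-2))^(-1))) · u^3    [power of a power]
= ((((u^2 / w^(-2))^(-2)) / ((v^(-1))^(-2))) / ((v^(-2))^(-1))) · u^3    [power of a quotient]
= (((((u^2)^(-2)) / ((w^(-2))^(-2))) / ((v^(-1))^(-2))) / ((v^(-2))^(-1))) · u^3    [power of a quotient]
= (((u^(-4) / ((w^(-2))^(-2))) / ((v^(-1))^(-2))) / ((v^(-2))^(-1))) · u^3    [power of a power]
= (((u^(-4) / w^4) / ((v^(-1))^(-2))) / ((v^(-2))^(-1))) · u^3    [power of a power]
= (((u^(-4) / w^4) / v^2) / ((v^(-2))^(-1))) · u^3    [power of a power]
= (((u^(-4) / w^4) / v^2) / v^2) · u^3    [power of a power]
= u^(-1)v^(-4)w^(-4)    [quotient of powers; product of powers]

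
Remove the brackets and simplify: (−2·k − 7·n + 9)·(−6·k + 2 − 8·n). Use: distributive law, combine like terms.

12·k^2 − 58·k + 58·k·n − 86·n + 56·n^2 + 18

(−2·k − 7·n + 9)·(−6·k + 2 − 8·n)
= 12·k^2 − 4·k + 16·k·n + 42·k·n − 14·n + 56·n^2 − 54·k + 18 − 72·n    [distributive law]
= 12·k^2 − 58·k + 58·k·n − 86·n + 56·n^2 + 18    [combine like terms]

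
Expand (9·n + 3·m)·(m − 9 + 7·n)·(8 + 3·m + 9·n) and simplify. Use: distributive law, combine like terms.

−246·m·n + 117·m^2·n + 459·m·n^2 − 648·n − 225·n^2 + 567·n^3 − 57·m^2 + 9·m^3 − 216·m

(9·n + 3·m)·(m − 9 + 7·n)·(8 + 3·m + 9·n)
= (9·m·n − 81·n + 63·n^2 + 3·m^2 − 27·m + 21·m·n)·(8 + 3·m + 9·n)    [distributive law]
= (30·m·n − 81·n + 63·n^2 + 3·m^2 − 27·m)·(8 + 3·m + 9·n)    [combine like terms]
= 240·m·n + 90·m^2·n + 270·m·n^2 − 648·n − 243·m·n − 729·n^2 + 504·n^2 + 189·m·n^2 + 567·n^3 + 24·m^2 + 9·m^3 + 27·m^2·n − 216·m − 81·m^2 − 243·m·n    [distributive law]
= −246·m·n + 117·m^2·n + 459·m·n^2 − 648·n − 225·n^2 + 567·n^3 − 57·m^2 + 9·m^3 − 216·m    [combine like terms]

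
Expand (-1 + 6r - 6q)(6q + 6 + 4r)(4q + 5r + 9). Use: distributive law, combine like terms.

(-1 + 6r - 6q)(6q + 6 + 4r)(4q + 5r + 9)
= (-6q - 6 - 4r + 36qr + 36r + 24r² - 36q² - 36q - 24qr)(4q + 5r + 9)    [distributive law]
= (-42q - 6 + 32r + 12qr + 24r² - 36q²)(4q + 5r + 9)    [combine like terms]
= -168q² - 210qr - 378q - 24q - 30r - 54 + 128qr + 160r² + 288r + 48q²r + 60qr² + 108qr + 96qr² + 120r³ + 216r² - 144q³ - 180q²r - 324q²    [distributive law]
= -492q² + 26qr - 402q + 258r - 54 + 376r² - 132q²r + 156qr² + 120r³ - 144q³    [combine like terms]

-492q² + 26qr - 402q + 258r - 54 + 376r² - 132q²r + 156qr² + 120r³ - 144q³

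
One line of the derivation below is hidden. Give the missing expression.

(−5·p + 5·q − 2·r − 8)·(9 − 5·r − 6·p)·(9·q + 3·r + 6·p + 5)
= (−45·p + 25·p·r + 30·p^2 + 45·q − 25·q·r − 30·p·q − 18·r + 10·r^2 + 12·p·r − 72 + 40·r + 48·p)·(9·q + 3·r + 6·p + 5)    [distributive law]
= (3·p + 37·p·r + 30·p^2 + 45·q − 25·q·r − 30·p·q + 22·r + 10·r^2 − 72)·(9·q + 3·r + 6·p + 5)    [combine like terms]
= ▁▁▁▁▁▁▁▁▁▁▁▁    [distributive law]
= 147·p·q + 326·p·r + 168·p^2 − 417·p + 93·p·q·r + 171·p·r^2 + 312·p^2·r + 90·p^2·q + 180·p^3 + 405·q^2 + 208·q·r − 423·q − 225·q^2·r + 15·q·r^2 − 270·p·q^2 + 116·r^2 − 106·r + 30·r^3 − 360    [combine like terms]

By distributive law:

27·p·q + 9·p·r + 18·p^2 + 15·p + 333·p·q·r + 111·p·r^2 + 222·p^2·r + 185·p·r + 270·p^2·q + 90·p^2·r + 180·p^3 + 150·p^2 + 405·q^2 + 135·q·r + 270·p·q + 225·q − 225·q^2·r − 75·q·r^2 − 150·p·q·r − 125·q·r − 270·p·q^2 − 90·p·q·r − 180·p^2·q − 150·p·q + 198·q·r + 66·r^2 + 132·p·r + 110·r + 90·q·r^2 + 30·r^3 + 60·p·r^2 + 50·r^2 − 648·q − 216·r − 432·p − 360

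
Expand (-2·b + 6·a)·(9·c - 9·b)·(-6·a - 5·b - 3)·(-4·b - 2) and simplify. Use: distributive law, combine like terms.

648·a·b^2·c + 972·a·b·c - 360·b^3·c - 396·b^2·c - 108·b·c - 648·a·b^3 - 972·a·b^2 + 360·b^4 + 396·b^3 + 108·b^2 + 1296·a^2·b·c + 648·a^2·c + 324·a·c - 1296·a^2·b^2 - 648·a^2·b - 324·a·b

(-2·b + 6·a)·(9·c - 9·b)·(-6·a - 5·b - 3)·(-4·b - 2)
= (-18·b·c + 18·b^2 + 54·a·c - 54·a·b)·(-6·a - 5·b - 3)·(-4·b - 2)    [distributive law]
= (108·a·b·c + 90·b^2·c + 54·b·c - 108·a·b^2 - 90·b^3 - 54·b^2 - 324·a^2·c - 270·a·b·c - 162·a·c + 324·a^2·b + 270·a·b^2 + 162·a·b)·(-4·b - 2)    [distributive law]
= (-162·a·b·c + 90·b^2·c + 54·b·c + 162·a·b^2 - 90·b^3 - 54·b^2 - 324·a^2·c - 162·a·c + 324·a^2·b + 162·a·b)·(-4·b - 2)    [combine like terms]
= 648·a·b^2·c + 324·a·b·c - 360·b^3·c - 180·b^2·c - 216·b^2·c - 108·b·c - 648·a·b^3 - 324·a·b^2 + 360·b^4 + 180·b^3 + 216·b^3 + 108·b^2 + 1296·a^2·b·c + 648·a^2·c + 648·a·b·c + 324·a·c - 1296·a^2·b^2 - 648·a^2·b - 648·a·b^2 - 324·a·b    [distributive law]
= 648·a·b^2·c + 972·a·b·c - 360·b^3·c - 396·b^2·c - 108·b·c - 648·a·b^3 - 972·a·b^2 + 360·b^4 + 396·b^3 + 108·b^2 + 1296·a^2·b·c + 648·a^2·c + 324·a·c - 1296·a^2·b^2 - 648·a^2·b - 324·a·b    [combine like terms]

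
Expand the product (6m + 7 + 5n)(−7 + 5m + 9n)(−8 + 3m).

−91m − 261m² + 90m³ − 548mn + 237m²n + 392 − 224n − 360n² + 135mn²

(6m + 7 + 5n)(−7 + 5m + 9n)(−8 + 3m)
= (−42m + 30m² + 54mn − 49 + 35m + 63n − 35n + 25mn + 45n²)(−8 + 3m)    [distributive law]
= (−7m + 30m² + 79mn − 49 + 28n + 45n²)(−8 + 3m)    [combine like terms]
= 56m − 21m² − 240m² + 90m³ − 632mn + 237m²n + 392 − 147m − 224n + 84mn − 360n² + 135mn²    [distributive law]
= −91m − 261m² + 90m³ − 548mn + 237m²n + 392 − 224n − 360n² + 135mn²    [combine like terms]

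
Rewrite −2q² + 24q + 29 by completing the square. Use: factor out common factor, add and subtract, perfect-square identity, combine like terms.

−2q² + 24q + 29
= −2(q² − 12q) + 29    [factor out -2 from the q-terms]
= −2(q² − 12q + 36 − 36) + 29    [add and subtract 36 inside the bracket]
= −2(q − 6)² + 72 + 29    [perfect-square identity]
= −2(q − 6)² + 101    [combine constants]

−2(q − 6)² + 101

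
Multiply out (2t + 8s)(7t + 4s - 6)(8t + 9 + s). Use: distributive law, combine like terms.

(2t + 8s)(7t + 4s - 6)(8t + 9 + s)
= (14t^2 + 8st - 12t + 56st + 32s^2 - 48s)(8t + 9 + s)    [distributive law]
= (14t^2 + 64st - 12t + 32s^2 - 48s)(8t + 9 + s)    [combine like terms]
= 112t^3 + 126t^2 + 14st^2 + 512st^2 + 576st + 64s^2t - 96t^2 - 108t - 12st + 256s^2t + 288s^2 + 32s^3 - 384st - 432s - 48s^2    [distributive law]
= 112t^3 + 30t^2 + 526st^2 + 180st + 320s^2t - 108t + 240s^2 + 32s^3 - 432s    [combine like terms]

112t^3 + 30t^2 + 526st^2 + 180st + 320s^2t - 108t + 240s^2 + 32s^3 - 432s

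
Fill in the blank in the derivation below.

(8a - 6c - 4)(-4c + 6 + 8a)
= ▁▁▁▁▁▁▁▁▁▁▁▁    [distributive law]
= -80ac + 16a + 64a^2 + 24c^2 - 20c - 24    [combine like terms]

Applying distributive law to the line above:

-32ac + 48a + 64a^2 + 24c^2 - 36c - 48ac + 16c - 24 - 32a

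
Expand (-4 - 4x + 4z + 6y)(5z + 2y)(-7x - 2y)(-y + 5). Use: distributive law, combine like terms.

(-4 - 4x + 4z + 6y)(5z + 2y)(-7x - 2y)(-y + 5)
= (-20z - 8y - 20xz - 8xy + 20z² + 8yz + 30yz + 12y²)(-7x - 2y)(-y + 5)    [distributive law]
= (-20z - 8y - 20xz - 8xy + 20z² + 38yz + 12y²)(-7x - 2y)(-y + 5)    [combine like terms]
= (140xz + 40yz + 56xy + 16y² + 140x²z + 40xyz + 56x²y + 16xy² - 140xz² - 40yz² - 266xyz - 76y²z - 84xy² - 24y³)(-y + 5)    [distributive law]
= (140xz + 40yz + 56xy + 16y² + 140x²z - 226xyz + 56x²y - 68xy² - 140xz² - 40yz² - 76y²z - 24y³)(-y + 5)    [combine like terms]
= -140xyz + 700xz - 40y²z + 200yz - 56xy² + 280xy - 16y³ + 80y² - 140x²yz + 700x²z + 226xy²z - 1130xyz - 56x²y² + 280x²y + 68xy³ - 340xy² + 140xyz² - 700xz² + 40y²z² - 200yz² + 76y³z - 380y²z + 24y⁴ - 120y³    [distributive law]
= -1270xyz + 700xz - 420y²z + 200yz - 396xy² + 280xy - 136y³ + 80y² - 140x²yz + 700x²z + 226xy²z - 56x²y² + 280x²y + 68xy³ + 140xyz² - 700xz² + 40y²z² - 200yz² + 76y³z + 24y⁴    [combine like terms]

-1270xyz + 700xz - 420y²z + 200yz - 396xy² + 280xy - 136y³ + 80y² - 140x²yz + 700x²z + 226xy²z - 56x²y² + 280x²y + 68xy³ + 140xyz² - 700xz² + 40y²z² - 200yz² + 76y³z + 24y⁴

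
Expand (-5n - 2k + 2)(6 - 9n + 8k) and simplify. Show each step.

(-5n - 2k + 2)(6 - 9n + 8k)
= -30n + 45n^2 - 40kn - 12k + 18kn - 16k^2 + 12 - 18n + 16k    [distributive law]
= -48n + 45n^2 - 22kn + 4k - 16k^2 + 12    [combine like terms]

-48n + 45n^2 - 22kn + 4k - 16k^2 + 12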